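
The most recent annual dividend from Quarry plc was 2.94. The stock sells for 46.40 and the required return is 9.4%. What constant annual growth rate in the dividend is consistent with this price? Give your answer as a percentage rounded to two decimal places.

2.88%

P = D₀(1+g)/(r−g) ⇒ P(r−g) = D₀(1+g) ⇒ g(P+D₀) = P·r − D₀
g = (P·r − D₀)/(P + D₀) = (46.40×0.094 − 2.94) / (46.40 + 2.94) = 0.028812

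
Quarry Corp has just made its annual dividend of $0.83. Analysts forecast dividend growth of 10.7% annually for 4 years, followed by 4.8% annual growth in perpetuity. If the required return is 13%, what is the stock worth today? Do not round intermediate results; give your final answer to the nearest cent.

$12.92

D_1 = 0.91881
D_2 = 1.01712
D_3 = 1.12595
D_4 = 1.24643
Terminal value at year 4: TV = D_4×(1+g_2)/(r−g_2) = 1.30626/0.082 = 15.93001
P_0 = D_1/(1+r)^1 + D_2/(1+r)^2 + D_3/(1+r)^3 + D_4/(1+r)^4 + TV/(1+r)^4
    = 0.81311 + 0.79656 + 0.78034 + 0.76446 + 9.77017 = 12.92464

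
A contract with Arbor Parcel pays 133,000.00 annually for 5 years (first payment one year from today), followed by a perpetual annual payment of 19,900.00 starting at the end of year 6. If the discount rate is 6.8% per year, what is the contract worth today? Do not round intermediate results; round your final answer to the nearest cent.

758873.32

PV of 5-year annuity: 133,000.00 × [1 − (1+0.068)^−5] / 0.068 = 548258.99519
Perpetuity value at year 5: 19,900.00 / 0.068 = 292647.05882
PV of perpetuity: 292647.05882 / (1+0.068)^5 = 210614.32195
Total PV = 548258.99519 + 210614.32195 = 758873.31714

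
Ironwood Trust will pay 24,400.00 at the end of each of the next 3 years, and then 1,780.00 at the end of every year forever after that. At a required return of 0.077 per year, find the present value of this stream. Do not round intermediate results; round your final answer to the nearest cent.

PV of 3-year annuity: 24,400.00 × [1 − (1+0.077)^−3] / 0.077 = 63223.11504
Perpetuity value at year 3: 1,780.00 / 0.077 = 23116.88312
PV of perpetuity: 23116.88312 / (1+0.077)^3 = 18504.70505
Total PV = 63223.11504 + 18504.70505 = 81727.82009

81727.82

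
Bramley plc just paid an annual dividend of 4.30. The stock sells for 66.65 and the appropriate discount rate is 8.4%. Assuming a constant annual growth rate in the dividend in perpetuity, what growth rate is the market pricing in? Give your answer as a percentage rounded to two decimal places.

1.83%

P = D₀(1+g)/(r−g) ⇒ P(r−g) = D₀(1+g) ⇒ g(P+D₀) = P·r − D₀
g = (P·r − D₀)/(P + D₀) = (66.65×0.084 − 4.30) / (66.65 + 4.30) = 0.018303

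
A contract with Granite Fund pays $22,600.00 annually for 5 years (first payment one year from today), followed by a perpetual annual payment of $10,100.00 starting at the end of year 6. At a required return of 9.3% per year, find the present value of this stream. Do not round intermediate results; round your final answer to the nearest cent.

$156846.67

PV of 5-year annuity: $22,600.00 × [1 − (1+0.093)^−5] / 0.093 = 87226.09625
Perpetuity value at year 5: $10,100.00 / 0.093 = 108602.15054
PV of perpetuity: 108602.15054 / (1+0.093)^5 = 69620.57655
Total PV = 87226.09625 + 69620.57655 = 156846.67280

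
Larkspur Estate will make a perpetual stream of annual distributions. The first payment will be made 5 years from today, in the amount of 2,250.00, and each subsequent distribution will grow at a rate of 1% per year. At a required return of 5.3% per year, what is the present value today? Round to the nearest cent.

42559.90

Value at end of year 4: C₁ / (r − g) = 2,250.00 / (0.053 − 0.01) = 52,325.5814
Discount to today: PV = 52,325.5814 / (1 + 0.053)^4 = 52,325.5814 / 1.229457 = 42,559.90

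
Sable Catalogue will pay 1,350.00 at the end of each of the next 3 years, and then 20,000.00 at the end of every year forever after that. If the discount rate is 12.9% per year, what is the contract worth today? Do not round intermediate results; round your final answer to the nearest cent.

PV of 3-year annuity: 1,350.00 × [1 − (1+0.129)^−3] / 0.129 = 3192.97626
Perpetuity value at year 3: 20,000.00 / 0.129 = 155038.75969
PV of perpetuity: 155038.75969 / (1+0.129)^3 = 107735.40773
Total PV = 3192.97626 + 107735.40773 = 110928.38398

110928.38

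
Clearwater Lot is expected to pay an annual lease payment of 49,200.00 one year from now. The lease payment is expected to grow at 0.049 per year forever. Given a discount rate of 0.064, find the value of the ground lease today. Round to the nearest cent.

Growing perpetuity: P = D₁ / (r − g) = 49,200.0000 / (0.064 − 0.049) = 3,280,000.00

3280000.00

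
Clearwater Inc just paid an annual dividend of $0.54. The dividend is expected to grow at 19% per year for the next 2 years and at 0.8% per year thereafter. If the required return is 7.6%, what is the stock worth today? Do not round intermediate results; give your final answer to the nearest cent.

$11.05

D_1 = 0.64260
D_2 = 0.76469
Terminal value at year 2: TV = D_2×(1+g_2)/(r−g_2) = 0.77081/0.068 = 11.33546
P_0 = D_1/(1+r)^1 + D_2/(1+r)^2 + TV/(1+r)^2
    = 0.59721 + 0.66049 + 9.79072 = 11.04842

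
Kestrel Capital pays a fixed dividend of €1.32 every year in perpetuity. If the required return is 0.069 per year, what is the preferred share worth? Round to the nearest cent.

€19.13

Level perpetuity: PV = C / r = €1.32 / 0.069 = €19.13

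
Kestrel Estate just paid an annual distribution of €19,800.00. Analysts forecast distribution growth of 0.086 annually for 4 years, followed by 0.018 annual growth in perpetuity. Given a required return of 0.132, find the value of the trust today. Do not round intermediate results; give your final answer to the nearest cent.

D_1 = 21502.80000
D_2 = 23352.04080
D_3 = 25360.31631
D_4 = 27541.30351
Terminal value at year 4: TV = D_4×(1+g_2)/(r−g_2) = 28037.04697/0.114 = 245939.00855
P_0 = D_1/(1+r)^1 + D_2/(1+r)^2 + D_3/(1+r)^3 + D_4/(1+r)^4 + TV/(1+r)^4
    = 18995.40636 + 18223.50822 + 17482.97697 + 16772.53798 + 149775.82157 = 221250.25110

€221250.25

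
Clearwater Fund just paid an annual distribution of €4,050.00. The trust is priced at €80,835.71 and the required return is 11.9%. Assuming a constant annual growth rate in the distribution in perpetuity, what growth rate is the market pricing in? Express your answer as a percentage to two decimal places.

6.56%

P = D₀(1+g)/(r−g) ⇒ P(r−g) = D₀(1+g) ⇒ g(P+D₀) = P·r − D₀
g = (P·r − D₀)/(P + D₀) = (€80,835.71×0.119 − €4,050.00) / (€80,835.71 + €4,050.00) = 0.065611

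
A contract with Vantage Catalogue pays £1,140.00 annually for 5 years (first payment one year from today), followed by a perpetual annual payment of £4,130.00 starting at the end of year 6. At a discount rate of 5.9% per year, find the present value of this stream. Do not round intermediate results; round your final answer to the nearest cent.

PV of 5-year annuity: £1,140.00 × [1 − (1+0.059)^−5] / 0.059 = 4815.18662
Perpetuity value at year 5: £4,130.00 / 0.059 = 70000.00000
PV of perpetuity: 70000.00000 / (1+0.059)^5 = 52555.50814
Total PV = 4815.18662 + 52555.50814 = 57370.69475

£57370.69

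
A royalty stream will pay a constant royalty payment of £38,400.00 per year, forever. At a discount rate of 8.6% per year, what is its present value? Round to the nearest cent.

Level perpetuity: PV = C / r = £38,400.00 / 0.086 = £446,511.63

£446511.63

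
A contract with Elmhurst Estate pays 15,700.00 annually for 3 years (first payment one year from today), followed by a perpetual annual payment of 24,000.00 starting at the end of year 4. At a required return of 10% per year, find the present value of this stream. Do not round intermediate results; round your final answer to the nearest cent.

PV of 3-year annuity: 15,700.00 × [1 − (1+0.1)^−3] / 0.1 = 39043.57626
Perpetuity value at year 3: 24,000.00 / 0.1 = 240000.00000
PV of perpetuity: 240000.00000 / (1+0.1)^3 = 180315.55222
Total PV = 39043.57626 + 180315.55222 = 219359.12847

219359.13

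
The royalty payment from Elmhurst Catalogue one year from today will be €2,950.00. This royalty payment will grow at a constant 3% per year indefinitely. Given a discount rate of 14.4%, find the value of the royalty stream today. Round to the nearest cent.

Growing perpetuity: P = D₁ / (r − g) = €2,950.0000 / (0.144 − 0.03) = €25,877.19

€25877.19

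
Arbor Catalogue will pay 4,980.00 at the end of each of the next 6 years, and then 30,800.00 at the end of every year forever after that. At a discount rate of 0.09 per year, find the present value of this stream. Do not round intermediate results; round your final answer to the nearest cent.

226395.80

PV of 6-year annuity: 4,980.00 × [1 − (1+0.09)^−6] / 0.09 = 22339.87458
Perpetuity value at year 6: 30,800.00 / 0.09 = 342222.22222
PV of perpetuity: 342222.22222 / (1+0.09)^6 = 204055.92964
Total PV = 22339.87458 + 204055.92964 = 226395.80422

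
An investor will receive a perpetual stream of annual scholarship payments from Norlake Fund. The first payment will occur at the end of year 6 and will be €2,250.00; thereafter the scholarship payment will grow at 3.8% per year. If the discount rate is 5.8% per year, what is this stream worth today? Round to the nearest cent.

€84864.13

Value at end of year 5: C₁ / (r − g) = €2,250.00 / (0.058 − 0.038) = €112,500.0000
Discount to today: PV = €112,500.0000 / (1 + 0.058)^5 = €112,500.0000 / 1.325648 = €84,864.13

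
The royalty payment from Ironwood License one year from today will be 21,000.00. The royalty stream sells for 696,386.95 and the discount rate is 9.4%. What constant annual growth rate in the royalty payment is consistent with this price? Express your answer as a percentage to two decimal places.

6.38%

P = D₁/(r−g) ⇒ g = r − D₁/P = 0.094 − 21,000.00/696,386.95 = 0.063844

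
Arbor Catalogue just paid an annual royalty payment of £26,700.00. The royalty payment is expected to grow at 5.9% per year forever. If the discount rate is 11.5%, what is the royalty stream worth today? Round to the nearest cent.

D₁ = D₀ × (1 + g) = £26,700.00 × 1.059 = £28,275.3000
Growing perpetuity: P = D₁ / (r − g) = £28,275.3000 / (0.115 − 0.059) = £504,916.07

£504916.07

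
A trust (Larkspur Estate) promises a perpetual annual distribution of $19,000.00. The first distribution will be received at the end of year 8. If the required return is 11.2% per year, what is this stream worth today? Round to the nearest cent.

Value at end of year 7: C / r = $19,000.00 / 0.112 = $169,642.8571
Discount to today: PV = $169,642.8571 / (1 + 0.112)^7 = $169,642.8571 / 2.102488 = $80,686.72

$80686.72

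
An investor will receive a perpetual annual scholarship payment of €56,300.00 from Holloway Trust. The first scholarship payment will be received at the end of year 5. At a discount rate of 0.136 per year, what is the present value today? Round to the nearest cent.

€248574.26

Value at end of year 4: C / r = €56,300.00 / 0.136 = €413,970.5882
Discount to today: PV = €413,970.5882 / (1 + 0.136)^4 = €413,970.5882 / 1.665380 = €248,574.26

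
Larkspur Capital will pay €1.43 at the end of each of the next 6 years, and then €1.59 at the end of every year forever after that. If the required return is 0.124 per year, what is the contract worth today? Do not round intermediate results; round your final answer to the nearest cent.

€12.17

PV of 6-year annuity: €1.43 × [1 − (1+0.124)^−6] / 0.124 = 5.81331
Perpetuity value at year 6: €1.59 / 0.124 = 12.82258
PV of perpetuity: 12.82258 / (1+0.124)^6 = 6.35884
Total PV = 5.81331 + 6.35884 = 12.17214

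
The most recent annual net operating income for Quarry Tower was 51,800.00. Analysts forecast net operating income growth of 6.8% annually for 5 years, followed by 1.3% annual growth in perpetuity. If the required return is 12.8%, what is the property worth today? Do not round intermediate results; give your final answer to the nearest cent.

567664.88

D_1 = 55322.40000
D_2 = 59084.32320
D_3 = 63102.05718
D_4 = 67392.99707
D_5 = 71975.72087
Terminal value at year 5: TV = D_5×(1+g_2)/(r−g_2) = 72911.40524/0.115 = 634012.21946
P_0 = D_1/(1+r)^1 + D_2/(1+r)^2 + D_3/(1+r)^3 + D_4/(1+r)^4 + D_5/(1+r)^5 + TV/(1+r)^5
    = 49044.68085 + 46435.92123 + 43965.92542 + 41627.31237 + 39413.09362 + 347177.94644 = 567664.87994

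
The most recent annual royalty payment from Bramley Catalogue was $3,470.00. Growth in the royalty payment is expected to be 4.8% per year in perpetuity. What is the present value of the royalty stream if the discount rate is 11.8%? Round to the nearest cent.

$51950.86

D₁ = D₀ × (1 + g) = $3,470.00 × 1.048 = $3,636.5600
Growing perpetuity: P = D₁ / (r − g) = $3,636.5600 / (0.118 − 0.048) = $51,950.86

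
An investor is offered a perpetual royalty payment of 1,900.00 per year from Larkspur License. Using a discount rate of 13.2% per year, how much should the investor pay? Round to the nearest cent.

Level perpetuity: PV = C / r = 1,900.00 / 0.132 = 14,393.94

14393.94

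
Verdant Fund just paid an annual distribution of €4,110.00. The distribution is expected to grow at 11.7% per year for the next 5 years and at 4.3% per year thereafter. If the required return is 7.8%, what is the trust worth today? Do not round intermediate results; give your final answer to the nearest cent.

€169186.15

D_1 = 4590.87000
D_2 = 5128.00179
D_3 = 5727.97800
D_4 = 6398.15143
D_5 = 7146.73514
Terminal value at year 5: TV = D_5×(1+g_2)/(r−g_2) = 7454.04475/0.035 = 212972.70724
P_0 = D_1/(1+r)^1 + D_2/(1+r)^2 + D_3/(1+r)^3 + D_4/(1+r)^4 + D_5/(1+r)^5 + TV/(1+r)^5
    = 4258.69202 + 4412.76344 + 4572.40887 + 4737.82997 + 4909.23569 + 146295.22367 = 169186.15367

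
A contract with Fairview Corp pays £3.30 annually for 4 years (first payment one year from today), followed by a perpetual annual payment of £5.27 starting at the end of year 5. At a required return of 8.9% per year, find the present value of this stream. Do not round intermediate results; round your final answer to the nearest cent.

£52.82

PV of 4-year annuity: £3.30 × [1 − (1+0.089)^−4] / 0.089 = 10.71458
Perpetuity value at year 4: £5.27 / 0.089 = 59.21348
PV of perpetuity: 59.21348 / (1+0.089)^4 = 42.10262
Total PV = 10.71458 + 42.10262 = 52.81720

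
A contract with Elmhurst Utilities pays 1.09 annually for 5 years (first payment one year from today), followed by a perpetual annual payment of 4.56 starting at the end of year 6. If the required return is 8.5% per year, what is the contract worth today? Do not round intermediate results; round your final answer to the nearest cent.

39.97

PV of 5-year annuity: 1.09 × [1 − (1+0.085)^−5] / 0.085 = 4.29530
Perpetuity value at year 5: 4.56 / 0.085 = 53.64706
PV of perpetuity: 53.64706 / (1+0.085)^5 = 35.67773
Total PV = 4.29530 + 35.67773 = 39.97303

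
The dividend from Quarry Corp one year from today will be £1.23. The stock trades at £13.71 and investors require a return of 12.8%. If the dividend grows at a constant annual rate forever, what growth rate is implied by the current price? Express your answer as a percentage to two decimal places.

P = D₁/(r−g) ⇒ g = r − D₁/P = 0.128 − £1.23/£13.71 = 0.038284

3.83%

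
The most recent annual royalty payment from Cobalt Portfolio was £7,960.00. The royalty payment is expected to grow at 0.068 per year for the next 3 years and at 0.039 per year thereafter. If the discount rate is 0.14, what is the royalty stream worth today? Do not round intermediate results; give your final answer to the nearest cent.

D_1 = 8501.28000
D_2 = 9079.36704
D_3 = 9696.76400
Terminal value at year 3: TV = D_3×(1+g_2)/(r−g_2) = 10074.93779/0.101 = 99751.85935
P_0 = D_1/(1+r)^1 + D_2/(1+r)^2 + D_3/(1+r)^3 + TV/(1+r)^3
    = 7457.26316 + 6986.27812 + 6545.03950 + 67329.66375 = 88318.24452

£88318.24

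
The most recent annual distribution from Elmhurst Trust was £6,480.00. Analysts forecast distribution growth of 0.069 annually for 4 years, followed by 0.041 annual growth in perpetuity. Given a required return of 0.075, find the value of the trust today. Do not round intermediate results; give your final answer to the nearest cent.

£219570.19

D_1 = 6927.12000
D_2 = 7405.09128
D_3 = 7916.04258
D_4 = 8462.24952
Terminal value at year 4: TV = D_4×(1+g_2)/(r−g_2) = 8809.20175/0.034 = 259094.16901
P_0 = D_1/(1+r)^1 + D_2/(1+r)^2 + D_3/(1+r)^3 + D_4/(1+r)^4 + TV/(1+r)^4
    = 6443.83256 + 6407.86698 + 6372.10214 + 6336.53692 + 194009.85102 = 219570.18962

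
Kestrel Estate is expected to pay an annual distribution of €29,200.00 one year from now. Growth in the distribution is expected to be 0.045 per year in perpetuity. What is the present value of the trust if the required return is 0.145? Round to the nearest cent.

Growing perpetuity: P = D₁ / (r − g) = €29,200.0000 / (0.145 − 0.045) = €292,000.00

€292000.00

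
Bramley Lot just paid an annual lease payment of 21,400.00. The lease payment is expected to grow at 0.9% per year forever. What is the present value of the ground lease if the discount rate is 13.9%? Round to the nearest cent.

166096.92

D₁ = D₀ × (1 + g) = 21,400.00 × 1.009 = 21,592.6000
Growing perpetuity: P = D₁ / (r − g) = 21,592.6000 / (0.139 − 0.009) = 166,096.92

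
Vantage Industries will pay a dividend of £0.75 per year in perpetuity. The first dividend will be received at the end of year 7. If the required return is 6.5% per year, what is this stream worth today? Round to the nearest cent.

£7.91

Value at end of year 6: C / r = £0.75 / 0.065 = £11.5385
Discount to today: PV = £11.5385 / (1 + 0.065)^6 = £11.5385 / 1.459142 = £7.91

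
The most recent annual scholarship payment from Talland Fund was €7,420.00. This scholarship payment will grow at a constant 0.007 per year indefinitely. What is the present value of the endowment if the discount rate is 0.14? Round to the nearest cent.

€56180.00

D₁ = D₀ × (1 + g) = €7,420.00 × 1.007 = €7,471.9400
Growing perpetuity: P = D₁ / (r − g) = €7,471.9400 / (0.14 − 0.007) = €56,180.00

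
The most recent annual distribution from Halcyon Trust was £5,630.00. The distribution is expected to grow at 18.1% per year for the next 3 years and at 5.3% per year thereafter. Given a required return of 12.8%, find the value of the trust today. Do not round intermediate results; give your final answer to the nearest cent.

£109246.41

D_1 = 6649.03000
D_2 = 7852.50443
D_3 = 9273.80773
Terminal value at year 3: TV = D_3×(1+g_2)/(r−g_2) = 9765.31954/0.075 = 130204.26055
P_0 = D_1/(1+r)^1 + D_2/(1+r)^2 + D_3/(1+r)^3 + TV/(1+r)^3
    = 5894.53014 + 6171.48945 + 6461.46191 + 90718.92526 = 109246.40677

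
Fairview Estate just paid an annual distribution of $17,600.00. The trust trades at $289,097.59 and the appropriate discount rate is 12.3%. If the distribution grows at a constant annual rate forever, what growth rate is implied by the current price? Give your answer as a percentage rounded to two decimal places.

5.86%

P = D₀(1+g)/(r−g) ⇒ P(r−g) = D₀(1+g) ⇒ g(P+D₀) = P·r − D₀
g = (P·r − D₀)/(P + D₀) = ($289,097.59×0.123 − $17,600.00) / ($289,097.59 + $17,600.00) = 0.058556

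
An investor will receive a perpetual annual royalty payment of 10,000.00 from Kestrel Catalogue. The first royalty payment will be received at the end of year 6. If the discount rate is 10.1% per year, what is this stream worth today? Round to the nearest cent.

61198.68

Value at end of year 5: C / r = 10,000.00 / 0.101 = 99,009.9010
Discount to today: PV = 99,009.9010 / (1 + 0.101)^5 = 99,009.9010 / 1.617844 = 61,198.68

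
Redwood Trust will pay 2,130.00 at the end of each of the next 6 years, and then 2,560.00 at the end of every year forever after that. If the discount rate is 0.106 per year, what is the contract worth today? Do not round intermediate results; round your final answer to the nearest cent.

PV of 6-year annuity: 2,130.00 × [1 − (1+0.106)^−6] / 0.106 = 9115.84038
Perpetuity value at year 6: 2,560.00 / 0.106 = 24150.94340
PV of perpetuity: 24150.94340 / (1+0.106)^6 = 13194.81599
Total PV = 9115.84038 + 13194.81599 = 22310.65637

22310.66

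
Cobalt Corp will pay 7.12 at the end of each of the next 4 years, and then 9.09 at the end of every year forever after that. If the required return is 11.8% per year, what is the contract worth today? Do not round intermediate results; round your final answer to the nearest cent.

PV of 4-year annuity: 7.12 × [1 − (1+0.118)^−4] / 0.118 = 21.71734
Perpetuity value at year 4: 9.09 / 0.118 = 77.03390
PV of perpetuity: 77.03390 / (1+0.118)^4 = 49.30769
Total PV = 21.71734 + 49.30769 = 71.02503

71.03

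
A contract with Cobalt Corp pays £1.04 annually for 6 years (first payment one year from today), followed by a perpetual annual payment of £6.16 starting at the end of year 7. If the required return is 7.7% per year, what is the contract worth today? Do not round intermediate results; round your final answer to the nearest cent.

£56.11

PV of 6-year annuity: £1.04 × [1 − (1+0.077)^−6] / 0.077 = 4.85187
Perpetuity value at year 6: £6.16 / 0.077 = 80.00000
PV of perpetuity: 80.00000 / (1+0.077)^6 = 51.26203
Total PV = 4.85187 + 51.26203 = 56.11389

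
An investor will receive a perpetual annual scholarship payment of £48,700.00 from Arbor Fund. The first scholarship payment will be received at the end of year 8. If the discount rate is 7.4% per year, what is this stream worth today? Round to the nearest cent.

Value at end of year 7: C / r = £48,700.00 / 0.074 = £658,108.1081
Discount to today: PV = £658,108.1081 / (1 + 0.074)^7 = £658,108.1081 / 1.648276 = £399,270.54

£399270.54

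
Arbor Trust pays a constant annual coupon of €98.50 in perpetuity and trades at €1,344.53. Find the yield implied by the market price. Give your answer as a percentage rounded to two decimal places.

P = C/r ⇒ r = C/P = €98.50/€1,344.53 = 0.073260

7.33%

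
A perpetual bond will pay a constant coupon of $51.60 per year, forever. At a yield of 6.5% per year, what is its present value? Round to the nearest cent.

Level perpetuity: PV = C / r = $51.60 / 0.065 = $793.85

$793.85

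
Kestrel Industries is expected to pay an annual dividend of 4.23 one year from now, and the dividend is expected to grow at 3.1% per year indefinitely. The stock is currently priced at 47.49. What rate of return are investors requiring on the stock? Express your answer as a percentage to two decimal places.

12.01%

P = D₁/(r − g) ⇒ r = D₁/P + g = 4.2300/47.49 + 0.031 = 0.089071 + 0.031 = 0.120071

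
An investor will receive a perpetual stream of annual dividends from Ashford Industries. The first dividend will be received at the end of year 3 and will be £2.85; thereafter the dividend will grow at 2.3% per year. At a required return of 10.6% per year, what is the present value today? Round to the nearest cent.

£28.07

Value at end of year 2: C₁ / (r − g) = £2.85 / (0.106 − 0.023) = £34.3373
Discount to today: PV = £34.3373 / (1 + 0.106)^2 = £34.3373 / 1.223236 = £28.07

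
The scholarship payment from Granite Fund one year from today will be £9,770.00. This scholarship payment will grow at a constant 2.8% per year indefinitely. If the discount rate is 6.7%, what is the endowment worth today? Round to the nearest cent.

Growing perpetuity: P = D₁ / (r − g) = £9,770.0000 / (0.067 − 0.028) = £250,512.82

£250512.82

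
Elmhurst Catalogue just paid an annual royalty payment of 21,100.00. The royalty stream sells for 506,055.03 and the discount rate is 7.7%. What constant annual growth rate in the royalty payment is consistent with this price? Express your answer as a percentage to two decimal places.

3.39%

P = D₀(1+g)/(r−g) ⇒ P(r−g) = D₀(1+g) ⇒ g(P+D₀) = P·r − D₀
g = (P·r − D₀)/(P + D₀) = (506,055.03×0.077 − 21,100.00) / (506,055.03 + 21,100.00) = 0.033892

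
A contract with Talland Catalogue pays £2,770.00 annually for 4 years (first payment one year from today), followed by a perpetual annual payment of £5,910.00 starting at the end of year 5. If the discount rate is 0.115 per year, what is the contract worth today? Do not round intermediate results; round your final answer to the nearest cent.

£41752.72

PV of 4-year annuity: £2,770.00 × [1 − (1+0.115)^−4] / 0.115 = 8502.83022
Perpetuity value at year 4: £5,910.00 / 0.115 = 51391.30435
PV of perpetuity: 51391.30435 / (1+0.115)^4 = 33249.88679
Total PV = 8502.83022 + 33249.88679 = 41752.71702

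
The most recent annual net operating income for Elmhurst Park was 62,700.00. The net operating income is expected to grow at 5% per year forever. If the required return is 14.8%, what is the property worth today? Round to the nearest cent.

671785.71

D₁ = D₀ × (1 + g) = 62,700.00 × 1.05 = 65,835.0000
Growing perpetuity: P = D₁ / (r − g) = 65,835.0000 / (0.148 − 0.05) = 671,785.71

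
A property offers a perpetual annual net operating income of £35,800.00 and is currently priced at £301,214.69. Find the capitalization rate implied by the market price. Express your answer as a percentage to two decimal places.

P = C/r ⇒ r = C/P = £35,800.00/£301,214.69 = 0.118852

11.89%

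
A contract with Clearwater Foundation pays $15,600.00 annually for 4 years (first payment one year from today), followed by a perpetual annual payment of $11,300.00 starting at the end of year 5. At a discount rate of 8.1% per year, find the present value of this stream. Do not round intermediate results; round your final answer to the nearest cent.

$153716.67

PV of 4-year annuity: $15,600.00 × [1 − (1+0.081)^−4] / 0.081 = 51554.37732
Perpetuity value at year 4: $11,300.00 / 0.081 = 139506.17284
PV of perpetuity: 139506.17284 / (1+0.081)^4 = 102162.29696
Total PV = 51554.37732 + 102162.29696 = 153716.67428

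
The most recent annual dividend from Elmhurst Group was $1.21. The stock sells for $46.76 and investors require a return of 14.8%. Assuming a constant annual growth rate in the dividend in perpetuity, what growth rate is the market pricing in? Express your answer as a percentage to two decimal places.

P = D₀(1+g)/(r−g) ⇒ P(r−g) = D₀(1+g) ⇒ g(P+D₀) = P·r − D₀
g = (P·r − D₀)/(P + D₀) = ($46.76×0.148 − $1.21) / ($46.76 + $1.21) = 0.119043

11.90%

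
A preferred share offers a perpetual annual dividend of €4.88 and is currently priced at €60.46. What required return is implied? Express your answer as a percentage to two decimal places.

P = C/r ⇒ r = C/P = €4.88/€60.46 = 0.080715

8.07%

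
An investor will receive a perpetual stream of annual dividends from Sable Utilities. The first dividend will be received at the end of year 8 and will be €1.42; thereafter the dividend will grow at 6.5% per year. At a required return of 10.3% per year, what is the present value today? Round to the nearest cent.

€18.81

Value at end of year 7: C₁ / (r − g) = €1.42 / (0.103 − 0.065) = €37.3684
Discount to today: PV = €37.3684 / (1 + 0.103)^7 = €37.3684 / 1.986226 = €18.81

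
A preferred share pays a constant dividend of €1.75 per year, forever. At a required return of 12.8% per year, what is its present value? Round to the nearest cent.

Level perpetuity: PV = C / r = €1.75 / 0.128 = €13.67

€13.67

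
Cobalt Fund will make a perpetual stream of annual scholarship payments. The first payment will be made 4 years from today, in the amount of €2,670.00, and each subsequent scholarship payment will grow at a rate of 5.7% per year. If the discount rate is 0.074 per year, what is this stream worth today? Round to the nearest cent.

Value at end of year 3: C₁ / (r − g) = €2,670.00 / (0.074 − 0.057) = €157,058.8235
Discount to today: PV = €157,058.8235 / (1 + 0.074)^3 = €157,058.8235 / 1.238833 = €126,779.63

€126779.63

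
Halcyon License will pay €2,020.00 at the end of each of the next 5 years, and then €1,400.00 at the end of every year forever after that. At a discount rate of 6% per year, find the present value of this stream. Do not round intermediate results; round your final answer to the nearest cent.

PV of 5-year annuity: €2,020.00 × [1 − (1+0.06)^−5] / 0.06 = 8508.97485
Perpetuity value at year 5: €1,400.00 / 0.06 = 23333.33333
PV of perpetuity: 23333.33333 / (1+0.06)^5 = 17436.02403
Total PV = 8508.97485 + 17436.02403 = 25944.99888

€25945.00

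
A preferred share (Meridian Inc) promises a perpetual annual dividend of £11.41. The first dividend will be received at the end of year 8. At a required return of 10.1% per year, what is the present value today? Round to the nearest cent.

Value at end of year 7: C / r = £11.41 / 0.101 = £112.9703
Discount to today: PV = £112.9703 / (1 + 0.101)^7 = £112.9703 / 1.961152 = £57.60

£57.60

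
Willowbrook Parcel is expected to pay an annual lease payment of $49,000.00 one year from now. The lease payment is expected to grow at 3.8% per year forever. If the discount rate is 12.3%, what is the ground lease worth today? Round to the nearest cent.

Growing perpetuity: P = D₁ / (r − g) = $49,000.0000 / (0.123 − 0.038) = $576,470.59

$576470.59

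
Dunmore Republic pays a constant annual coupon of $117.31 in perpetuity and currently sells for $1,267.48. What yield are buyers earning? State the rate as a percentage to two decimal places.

P = C/r ⇒ r = C/P = $117.31/$1,267.48 = 0.092554

9.26%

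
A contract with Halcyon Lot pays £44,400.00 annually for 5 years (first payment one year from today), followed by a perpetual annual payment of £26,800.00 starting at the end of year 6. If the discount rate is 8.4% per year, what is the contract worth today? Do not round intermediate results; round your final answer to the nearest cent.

£388584.67

PV of 5-year annuity: £44,400.00 × [1 − (1+0.084)^−5] / 0.084 = 175423.00410
Perpetuity value at year 5: £26,800.00 / 0.084 = 319047.61905
PV of perpetuity: 319047.61905 / (1+0.084)^5 = 213161.66162
Total PV = 175423.00410 + 213161.66162 = 388584.66572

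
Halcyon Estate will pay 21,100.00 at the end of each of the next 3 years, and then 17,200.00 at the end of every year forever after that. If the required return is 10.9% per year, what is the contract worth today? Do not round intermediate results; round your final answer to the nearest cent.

PV of 3-year annuity: 21,100.00 × [1 − (1+0.109)^−3] / 0.109 = 51652.19211
Perpetuity value at year 3: 17,200.00 / 0.109 = 157798.16514
PV of perpetuity: 157798.16514 / (1+0.109)^3 = 115693.06067
Total PV = 51652.19211 + 115693.06067 = 167345.25278

167345.25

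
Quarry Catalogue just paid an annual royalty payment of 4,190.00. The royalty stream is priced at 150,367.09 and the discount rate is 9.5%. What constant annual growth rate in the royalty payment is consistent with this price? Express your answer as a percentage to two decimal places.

P = D₀(1+g)/(r−g) ⇒ P(r−g) = D₀(1+g) ⇒ g(P+D₀) = P·r − D₀
g = (P·r − D₀)/(P + D₀) = (150,367.09×0.095 − 4,190.00) / (150,367.09 + 4,190.00) = 0.065315

6.53%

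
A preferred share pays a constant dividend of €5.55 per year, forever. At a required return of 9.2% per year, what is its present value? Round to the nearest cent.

Level perpetuity: PV = C / r = €5.55 / 0.092 = €60.33

€60.33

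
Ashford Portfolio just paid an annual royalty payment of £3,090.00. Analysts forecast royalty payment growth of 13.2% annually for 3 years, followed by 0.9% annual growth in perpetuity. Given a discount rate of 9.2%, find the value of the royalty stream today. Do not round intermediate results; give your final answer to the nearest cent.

£51810.79

D_1 = 3497.88000
D_2 = 3959.60016
D_3 = 4482.26738
Terminal value at year 3: TV = D_3×(1+g_2)/(r−g_2) = 4522.60779/0.083 = 54489.25045
P_0 = D_1/(1+r)^1 + D_2/(1+r)^2 + D_3/(1+r)^3 + TV/(1+r)^3
    = 3203.18681 + 3320.51966 + 3442.15042 + 41844.93704 = 51810.79394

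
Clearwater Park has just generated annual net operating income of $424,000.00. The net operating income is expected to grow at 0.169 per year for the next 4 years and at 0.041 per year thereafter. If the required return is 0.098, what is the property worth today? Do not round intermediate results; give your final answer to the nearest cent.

D_1 = 495656.00000
D_2 = 579421.86400
D_3 = 677344.15902
D_4 = 791815.32189
Terminal value at year 4: TV = D_4×(1+g_2)/(r−g_2) = 824279.75009/0.057 = 14461048.24714
P_0 = D_1/(1+r)^1 + D_2/(1+r)^2 + D_3/(1+r)^3 + D_4/(1+r)^4 + TV/(1+r)^4
    = 451417.12204 + 480607.11809 + 511684.62755 + 544771.70274 + 9949251.62367 = 11937732.19409

$11937732.19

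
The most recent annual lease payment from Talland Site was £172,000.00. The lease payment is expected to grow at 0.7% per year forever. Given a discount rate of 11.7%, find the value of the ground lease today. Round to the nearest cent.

D₁ = D₀ × (1 + g) = £172,000.00 × 1.007 = £173,204.0000
Growing perpetuity: P = D₁ / (r − g) = £173,204.0000 / (0.117 − 0.007) = £1,574,581.82

£1574581.82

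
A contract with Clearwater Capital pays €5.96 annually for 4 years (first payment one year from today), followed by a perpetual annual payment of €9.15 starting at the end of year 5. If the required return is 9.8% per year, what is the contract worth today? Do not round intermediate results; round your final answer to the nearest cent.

€83.21

PV of 4-year annuity: €5.96 × [1 − (1+0.098)^−4] / 0.098 = 18.97448
Perpetuity value at year 4: €9.15 / 0.098 = 93.36735
PV of perpetuity: 93.36735 / (1+0.098)^4 = 64.23706
Total PV = 18.97448 + 64.23706 = 83.21154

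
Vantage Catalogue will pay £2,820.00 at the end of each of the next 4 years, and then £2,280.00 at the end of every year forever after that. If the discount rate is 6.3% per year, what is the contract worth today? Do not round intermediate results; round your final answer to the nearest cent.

£38048.85

PV of 4-year annuity: £2,820.00 × [1 − (1+0.063)^−4] / 0.063 = 9704.84405
Perpetuity value at year 4: £2,280.00 / 0.063 = 36190.47619
PV of perpetuity: 36190.47619 / (1+0.063)^4 = 28344.00653
Total PV = 9704.84405 + 28344.00653 = 38048.85058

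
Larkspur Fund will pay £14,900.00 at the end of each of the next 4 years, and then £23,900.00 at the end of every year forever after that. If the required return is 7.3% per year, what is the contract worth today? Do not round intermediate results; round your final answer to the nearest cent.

£297117.69

PV of 4-year annuity: £14,900.00 × [1 − (1+0.073)^−4] / 0.073 = 50129.51631
Perpetuity value at year 4: £23,900.00 / 0.073 = 327397.26027
PV of perpetuity: 327397.26027 / (1+0.073)^4 = 246988.17035
Total PV = 50129.51631 + 246988.17035 = 297117.68666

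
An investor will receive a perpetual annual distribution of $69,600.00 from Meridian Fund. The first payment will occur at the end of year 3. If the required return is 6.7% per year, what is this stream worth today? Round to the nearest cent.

$912442.69

Value at end of year 2: C / r = $69,600.00 / 0.067 = $1,038,805.9701
Discount to today: PV = $1,038,805.9701 / (1 + 0.067)^2 = $1,038,805.9701 / 1.138489 = $912,442.69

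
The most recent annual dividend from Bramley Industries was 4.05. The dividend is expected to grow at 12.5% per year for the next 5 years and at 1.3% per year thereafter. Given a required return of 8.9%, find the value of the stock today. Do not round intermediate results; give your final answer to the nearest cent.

D_1 = 4.55625
D_2 = 5.12578
D_3 = 5.76650
D_4 = 6.48732
D_5 = 7.29823
Terminal value at year 5: TV = D_5×(1+g_2)/(r−g_2) = 7.39311/0.076 = 97.27774
P_0 = D_1/(1+r)^1 + D_2/(1+r)^2 + D_3/(1+r)^3 + D_4/(1+r)^4 + D_5/(1+r)^5 + TV/(1+r)^5
    = 4.18388 + 4.32219 + 4.46508 + 4.61268 + 4.76517 + 63.51468 = 85.86368

85.86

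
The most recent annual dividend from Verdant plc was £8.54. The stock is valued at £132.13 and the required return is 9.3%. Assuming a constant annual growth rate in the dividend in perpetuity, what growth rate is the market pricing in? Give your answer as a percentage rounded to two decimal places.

2.66%

P = D₀(1+g)/(r−g) ⇒ P(r−g) = D₀(1+g) ⇒ g(P+D₀) = P·r − D₀
g = (P·r − D₀)/(P + D₀) = (£132.13×0.093 − £8.54) / (£132.13 + £8.54) = 0.026645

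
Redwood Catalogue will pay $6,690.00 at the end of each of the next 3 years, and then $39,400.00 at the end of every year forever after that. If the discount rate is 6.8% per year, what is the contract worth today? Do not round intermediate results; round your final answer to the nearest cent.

PV of 3-year annuity: $6,690.00 × [1 − (1+0.068)^−3] / 0.068 = 17621.02581
Perpetuity value at year 3: $39,400.00 / 0.068 = 579411.76471
PV of perpetuity: 579411.76471 / (1+0.068)^3 = 475634.72182
Total PV = 17621.02581 + 475634.72182 = 493255.74763

$493255.75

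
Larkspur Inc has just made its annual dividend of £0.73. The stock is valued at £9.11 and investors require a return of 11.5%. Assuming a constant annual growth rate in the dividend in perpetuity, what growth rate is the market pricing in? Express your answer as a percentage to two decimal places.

3.23%

P = D₀(1+g)/(r−g) ⇒ P(r−g) = D₀(1+g) ⇒ g(P+D₀) = P·r − D₀
g = (P·r − D₀)/(P + D₀) = (£9.11×0.115 − £0.73) / (£9.11 + £0.73) = 0.032282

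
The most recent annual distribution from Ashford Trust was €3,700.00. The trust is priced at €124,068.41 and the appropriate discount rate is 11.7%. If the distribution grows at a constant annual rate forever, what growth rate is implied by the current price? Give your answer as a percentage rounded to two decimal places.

P = D₀(1+g)/(r−g) ⇒ P(r−g) = D₀(1+g) ⇒ g(P+D₀) = P·r − D₀
g = (P·r − D₀)/(P + D₀) = (€124,068.41×0.117 − €3,700.00) / (€124,068.41 + €3,700.00) = 0.084653

8.47%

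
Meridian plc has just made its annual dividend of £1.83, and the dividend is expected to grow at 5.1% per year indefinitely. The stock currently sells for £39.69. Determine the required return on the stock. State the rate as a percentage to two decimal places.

9.95%

D₁ = £1.83 × 1.051 = £1.9233
P = D₁/(r − g) ⇒ r = D₁/P + g = £1.9233/£39.69 + 0.051 = 0.048459 + 0.051 = 0.099459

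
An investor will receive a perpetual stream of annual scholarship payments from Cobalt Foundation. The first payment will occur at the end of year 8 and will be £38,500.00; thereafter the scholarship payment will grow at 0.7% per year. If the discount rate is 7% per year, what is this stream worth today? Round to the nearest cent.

£380569.29

Value at end of year 7: C₁ / (r − g) = £38,500.00 / (0.07 − 0.007) = £611,111.1111
Discount to today: PV = £611,111.1111 / (1 + 0.07)^7 = £611,111.1111 / 1.605781 = £380,569.29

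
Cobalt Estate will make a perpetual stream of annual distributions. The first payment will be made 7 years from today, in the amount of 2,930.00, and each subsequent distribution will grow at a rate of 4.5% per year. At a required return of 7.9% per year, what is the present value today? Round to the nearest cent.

54608.47

Value at end of year 6: C₁ / (r − g) = 2,930.00 / (0.079 − 0.045) = 86,176.4706
Discount to today: PV = 86,176.4706 / (1 + 0.079)^6 = 86,176.4706 / 1.578079 = 54,608.47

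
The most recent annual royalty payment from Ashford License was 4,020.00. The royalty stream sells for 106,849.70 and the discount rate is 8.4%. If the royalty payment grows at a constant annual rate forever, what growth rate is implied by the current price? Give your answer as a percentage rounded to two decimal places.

4.47%

P = D₀(1+g)/(r−g) ⇒ P(r−g) = D₀(1+g) ⇒ g(P+D₀) = P·r − D₀
g = (P·r − D₀)/(P + D₀) = (106,849.70×0.084 − 4,020.00) / (106,849.70 + 4,020.00) = 0.044695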